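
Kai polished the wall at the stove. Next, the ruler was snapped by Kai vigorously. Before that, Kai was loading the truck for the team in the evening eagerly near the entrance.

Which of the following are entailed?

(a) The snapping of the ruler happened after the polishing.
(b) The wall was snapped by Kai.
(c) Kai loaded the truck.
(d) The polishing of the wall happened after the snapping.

(a) Entailed — the narrative places the polishing before the snapping.
(b) Not entailed — Kai snapped the ruler, not the wall; the wall belongs to the polishing event.
(c) Not entailed — 'was loading' is progressive on an accomplishment; it does not entail the completed 'loaded'.
(d) Not entailed — the narrative places the polishing before the snapping, not after.

(a)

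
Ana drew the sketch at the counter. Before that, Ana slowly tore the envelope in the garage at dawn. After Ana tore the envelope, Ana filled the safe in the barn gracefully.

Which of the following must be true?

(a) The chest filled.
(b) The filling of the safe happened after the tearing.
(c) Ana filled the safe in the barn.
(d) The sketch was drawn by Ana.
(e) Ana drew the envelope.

(b), (c), (d)

(a) Not entailed — the safe is what filled, not the chest.
(b) Entailed — the narrative places the tearing before the filling.
(c) Entailed — dropping 'gracefully' leaves a sub-description the original still satisfies.
(d) Entailed — every conjunct here is already in the original drawing event.
(e) Not entailed — Ana drew the sketch, not the envelope; the envelope belongs to the tearing event.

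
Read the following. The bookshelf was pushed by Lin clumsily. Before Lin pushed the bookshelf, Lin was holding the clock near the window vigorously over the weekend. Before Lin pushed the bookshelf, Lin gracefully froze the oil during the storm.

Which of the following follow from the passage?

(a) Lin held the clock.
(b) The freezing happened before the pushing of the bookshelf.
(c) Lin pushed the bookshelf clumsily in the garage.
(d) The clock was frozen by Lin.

(a), (b)

(a) Entailed — 'hold' is an activity; 'was holding' entails that some holding happened, so 'held' holds.
(b) Entailed — the narrative places the freezing before the pushing.
(c) Not entailed — 'in the garage' adds information not in the original event.
(d) Not entailed — Lin froze the oil, not the clock; the clock belongs to the holding event.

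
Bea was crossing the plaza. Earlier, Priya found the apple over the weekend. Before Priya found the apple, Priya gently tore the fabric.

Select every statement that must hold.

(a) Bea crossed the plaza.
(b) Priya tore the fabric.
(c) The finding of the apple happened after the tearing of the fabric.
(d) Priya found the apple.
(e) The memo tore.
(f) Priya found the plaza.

(a) Not entailed — 'was crossing' is progressive on an accomplishment; it does not entail the completed 'crossed'.
(b) Entailed — the original entails any weakening of itself; this just drops 'gently'.
(c) Entailed — the narrative places the tearing before the finding.
(d) Entailed — the original entails any weakening of itself; this just drops 'over the weekend'.
(e) Not entailed — the fabric is what tore, not the memo.
(f) Not entailed — Priya found the apple, not the plaza; the plaza belongs to the crossing event.

(b), (c), (d)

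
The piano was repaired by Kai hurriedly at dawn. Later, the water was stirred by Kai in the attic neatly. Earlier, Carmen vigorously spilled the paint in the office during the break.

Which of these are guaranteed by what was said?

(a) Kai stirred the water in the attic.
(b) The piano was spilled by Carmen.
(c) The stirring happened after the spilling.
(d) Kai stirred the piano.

(a) Entailed — every conjunct here is already in the original stirring event.
(b) Not entailed — Carmen spilled the paint, not the piano; the piano belongs to the repairing event.
(c) Entailed — the narrative places the spilling before the stirring.
(d) Not entailed — Kai stirred the water, not the piano; the piano belongs to the repairing event.

(a), (c)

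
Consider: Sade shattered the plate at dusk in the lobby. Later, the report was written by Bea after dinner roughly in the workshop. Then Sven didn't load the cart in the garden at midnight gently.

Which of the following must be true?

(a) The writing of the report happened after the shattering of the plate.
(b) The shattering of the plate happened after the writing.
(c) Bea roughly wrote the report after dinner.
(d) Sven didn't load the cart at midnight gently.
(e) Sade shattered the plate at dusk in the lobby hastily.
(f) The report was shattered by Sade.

(a), (c)

(a) Entailed — the narrative places the shattering before the writing.
(b) Not entailed — the narrative places the shattering before the writing, not after.
(c) Entailed — dropping 'in the workshop' leaves a sub-description the original still satisfies.
(d) Not entailed — dropping 'in the garden' under negation is not valid — the original leaves open that Sven loaded the cart some other way.
(e) Not entailed — 'hastily' adds information not in the original event.
(f) Not entailed — Sade shattered the plate, not the report; the report belongs to the writing event.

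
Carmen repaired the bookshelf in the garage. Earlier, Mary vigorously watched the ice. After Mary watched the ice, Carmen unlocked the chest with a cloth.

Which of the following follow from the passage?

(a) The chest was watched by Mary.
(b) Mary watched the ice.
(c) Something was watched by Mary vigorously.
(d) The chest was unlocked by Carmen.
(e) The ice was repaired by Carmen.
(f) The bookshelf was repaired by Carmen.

(b), (c), (d), (f)

(a) Not entailed — Mary watched the ice, not the chest; the chest belongs to the unlocking event.
(b) Entailed — dropping 'vigorously' leaves a sub-description the original still satisfies.
(c) Entailed — this follows by dropping conjuncts from the watching event's description.
(d) Entailed — this follows by dropping conjuncts from the unlocking event's description.
(e) Not entailed — Carmen repaired the bookshelf, not the ice; the ice belongs to the watching event.
(f) Entailed — every conjunct here is already in the original repairing event.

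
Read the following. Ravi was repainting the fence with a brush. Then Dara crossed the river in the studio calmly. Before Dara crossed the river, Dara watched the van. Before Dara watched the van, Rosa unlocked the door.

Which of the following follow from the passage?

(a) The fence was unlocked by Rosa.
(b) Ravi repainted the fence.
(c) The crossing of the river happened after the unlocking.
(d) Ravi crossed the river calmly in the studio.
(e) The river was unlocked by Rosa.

(c)

(a) Not entailed — Rosa unlocked the door, not the fence; the fence belongs to the repainting event.
(b) Not entailed — 'was repainting' is progressive on an accomplishment; it does not entail the completed 'repainted'.
(c) Entailed — the narrative places the unlocking before the crossing.
(d) Not entailed — the passage has Dara crossing the river, not Ravi.
(e) Not entailed — Rosa unlocked the door, not the river; the river belongs to the crossing event.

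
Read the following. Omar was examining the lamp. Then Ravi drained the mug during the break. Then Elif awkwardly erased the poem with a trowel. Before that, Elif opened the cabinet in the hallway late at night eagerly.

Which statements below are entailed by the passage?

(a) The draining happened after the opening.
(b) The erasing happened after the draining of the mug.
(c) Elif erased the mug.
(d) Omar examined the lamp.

(a) Not entailed — the narrative doesn't order the opening relative to the draining.
(b) Entailed — the narrative places the draining before the erasing.
(c) Not entailed — Elif erased the poem, not the mug; the mug belongs to the draining event.
(d) Entailed — 'examine' is an activity; 'was examining' entails that some examining happened, so 'examined' holds.

(b), (d)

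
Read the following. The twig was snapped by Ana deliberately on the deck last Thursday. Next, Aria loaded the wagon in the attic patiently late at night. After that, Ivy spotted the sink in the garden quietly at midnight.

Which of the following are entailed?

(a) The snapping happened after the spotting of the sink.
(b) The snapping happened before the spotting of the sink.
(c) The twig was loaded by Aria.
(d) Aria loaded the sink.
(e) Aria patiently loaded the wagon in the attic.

(a) Not entailed — the narrative places the snapping before the spotting, not after.
(b) Entailed — the narrative places the snapping before the spotting.
(c) Not entailed — Aria loaded the wagon, not the twig; the twig belongs to the snapping event.
(d) Not entailed — Aria loaded the wagon, not the sink; the sink belongs to the spotting event.
(e) Entailed — the original entails any weakening of itself; this just drops 'late at night'.

(b), (e)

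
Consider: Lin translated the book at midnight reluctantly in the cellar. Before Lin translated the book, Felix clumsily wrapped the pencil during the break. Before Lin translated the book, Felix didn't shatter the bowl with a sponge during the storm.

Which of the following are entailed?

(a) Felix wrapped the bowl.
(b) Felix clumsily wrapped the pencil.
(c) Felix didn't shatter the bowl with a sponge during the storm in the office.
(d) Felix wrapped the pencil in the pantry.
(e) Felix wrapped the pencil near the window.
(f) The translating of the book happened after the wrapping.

(a) Not entailed — Felix wrapped the pencil, not the bowl; the bowl belongs to the shattering event.
(b) Entailed — the original entails any weakening of itself; this just drops 'during the break'.
(c) Entailed — under negation, adding a further restriction is entailed: if no such shattering event occurred, none occurred in the office either.
(d) Not entailed — 'in the pantry' adds information not in the original event.
(e) Not entailed — 'near the window' adds information not in the original event.
(f) Entailed — the narrative places the wrapping before the translating.

(b), (c), (f)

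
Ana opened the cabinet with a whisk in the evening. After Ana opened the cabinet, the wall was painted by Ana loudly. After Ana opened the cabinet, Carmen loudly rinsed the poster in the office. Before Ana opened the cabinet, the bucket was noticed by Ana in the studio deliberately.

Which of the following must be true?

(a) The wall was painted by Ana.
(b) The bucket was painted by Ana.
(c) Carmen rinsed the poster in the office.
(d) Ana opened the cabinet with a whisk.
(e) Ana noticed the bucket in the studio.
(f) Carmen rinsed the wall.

(a), (c), (d), (e)

(a) Entailed — the original entails any weakening of itself; this just drops 'loudly'.
(b) Not entailed — Ana painted the wall, not the bucket; the bucket belongs to the noticing event.
(c) Entailed — dropping 'loudly' leaves a sub-description the original still satisfies.
(d) Entailed — the original entails any weakening of itself; this just drops 'in the evening'.
(e) Entailed — dropping 'deliberately' leaves a sub-description the original still satisfies.
(f) Not entailed — Carmen rinsed the poster, not the wall; the wall belongs to the painting event.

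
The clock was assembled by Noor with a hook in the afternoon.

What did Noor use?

a hook

'with a hook' marks the instrument of the assembling event.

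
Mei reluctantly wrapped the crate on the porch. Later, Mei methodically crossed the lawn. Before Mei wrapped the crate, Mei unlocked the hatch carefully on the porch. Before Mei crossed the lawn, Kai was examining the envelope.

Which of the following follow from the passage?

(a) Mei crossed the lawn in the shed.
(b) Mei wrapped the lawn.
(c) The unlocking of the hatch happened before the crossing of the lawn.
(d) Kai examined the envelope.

(c), (d)

(a) Not entailed — 'in the shed' adds information not in the original event.
(b) Not entailed — Mei wrapped the crate, not the lawn; the lawn belongs to the crossing event.
(c) Entailed — the narrative places the unlocking before the crossing.
(d) Entailed — 'examine' is an activity; 'was examining' entails that some examining happened, so 'examined' holds.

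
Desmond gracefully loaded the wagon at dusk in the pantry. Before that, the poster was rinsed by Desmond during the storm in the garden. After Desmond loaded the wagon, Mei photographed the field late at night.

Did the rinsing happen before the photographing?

The narrative orders the rinsing before the photographing.

yes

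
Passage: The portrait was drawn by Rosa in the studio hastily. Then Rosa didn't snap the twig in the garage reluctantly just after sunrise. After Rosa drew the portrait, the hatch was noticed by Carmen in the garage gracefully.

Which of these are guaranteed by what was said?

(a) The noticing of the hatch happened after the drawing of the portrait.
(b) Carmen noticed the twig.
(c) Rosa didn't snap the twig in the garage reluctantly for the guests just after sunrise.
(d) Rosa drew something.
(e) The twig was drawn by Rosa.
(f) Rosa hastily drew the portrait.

(a) Entailed — the narrative places the drawing before the noticing.
(b) Not entailed — Carmen noticed the hatch, not the twig; the twig belongs to the snapping event.
(c) Entailed — under negation, adding a further restriction is entailed: if no such snapping event occurred, none occurred for the guests either.
(d) Entailed — the original entails any weakening of itself; this just drops 'hastily', 'in the studio' and generalizes the patient.
(e) Not entailed — Rosa drew the portrait, not the twig; the twig belongs to the snapping event.
(f) Entailed — dropping 'in the studio' leaves a sub-description the original still satisfies.

(a), (c), (d), (f)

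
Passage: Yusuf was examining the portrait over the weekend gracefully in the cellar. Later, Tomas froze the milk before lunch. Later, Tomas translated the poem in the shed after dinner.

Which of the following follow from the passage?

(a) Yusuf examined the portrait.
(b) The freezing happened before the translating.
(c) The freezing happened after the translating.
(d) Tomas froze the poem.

(a) Entailed — 'examine' is an activity; 'was examining' entails that some examining happened, so 'examined' holds.
(b) Entailed — the narrative places the freezing before the translating.
(c) Not entailed — the narrative places the freezing before the translating, not after.
(d) Not entailed — Tomas froze the milk, not the poem; the poem belongs to the translating event.

(a), (b)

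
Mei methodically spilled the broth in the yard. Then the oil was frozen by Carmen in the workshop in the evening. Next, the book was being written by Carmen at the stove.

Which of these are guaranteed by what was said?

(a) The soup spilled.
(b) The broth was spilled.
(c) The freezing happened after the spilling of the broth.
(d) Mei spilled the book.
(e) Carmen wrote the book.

(b), (c)

(a) Not entailed — the broth is what spilled, not the soup.
(b) Entailed — every conjunct here is already in the original spilling event.
(c) Entailed — the narrative places the spilling before the freezing.
(d) Not entailed — Mei spilled the broth, not the book; the book belongs to the writing event.
(e) Not entailed — 'was writing' is progressive on an accomplishment; it does not entail the completed 'wrote'.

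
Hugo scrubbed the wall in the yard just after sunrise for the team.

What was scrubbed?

the wall

'the wall' marks the patient of the scrubbing event.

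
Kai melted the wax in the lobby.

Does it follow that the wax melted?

yes

'Kai melted the wax' is the causative; it entails the inchoative 'the wax melted'.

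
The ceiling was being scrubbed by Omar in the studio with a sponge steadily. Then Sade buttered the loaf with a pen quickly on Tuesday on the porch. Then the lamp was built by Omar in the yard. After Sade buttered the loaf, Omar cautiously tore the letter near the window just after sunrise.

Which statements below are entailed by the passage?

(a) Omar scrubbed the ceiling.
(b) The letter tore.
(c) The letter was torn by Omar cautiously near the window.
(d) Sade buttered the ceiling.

(a), (b), (c)

(a) Entailed — 'scrub' is an activity; 'was scrubbing' entails that some scrubbing happened, so 'scrubbed' holds.
(b) Entailed — 'Omar tore the letter' is causative; it entails the inchoative 'the letter tore'.
(c) Entailed — every conjunct here is already in the original tearing event.
(d) Not entailed — Sade buttered the loaf, not the ceiling; the ceiling belongs to the scrubbing event.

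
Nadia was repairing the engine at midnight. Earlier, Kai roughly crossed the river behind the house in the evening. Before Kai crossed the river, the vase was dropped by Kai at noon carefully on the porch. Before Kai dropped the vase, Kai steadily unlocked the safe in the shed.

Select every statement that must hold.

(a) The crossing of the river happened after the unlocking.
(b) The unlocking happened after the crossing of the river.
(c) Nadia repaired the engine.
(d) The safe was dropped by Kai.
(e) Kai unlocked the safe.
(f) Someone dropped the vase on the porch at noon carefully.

(a) Entailed — the narrative places the unlocking before the crossing.
(b) Not entailed — the narrative places the unlocking before the crossing, not after.
(c) Not entailed — 'was repairing' is progressive on an accomplishment; it does not entail the completed 'repaired'.
(d) Not entailed — Kai dropped the vase, not the safe; the safe belongs to the unlocking event.
(e) Entailed — every conjunct here is already in the original unlocking event.
(f) Entailed — the original entails any weakening of itself; this just generalizes the agent.

(a), (e), (f)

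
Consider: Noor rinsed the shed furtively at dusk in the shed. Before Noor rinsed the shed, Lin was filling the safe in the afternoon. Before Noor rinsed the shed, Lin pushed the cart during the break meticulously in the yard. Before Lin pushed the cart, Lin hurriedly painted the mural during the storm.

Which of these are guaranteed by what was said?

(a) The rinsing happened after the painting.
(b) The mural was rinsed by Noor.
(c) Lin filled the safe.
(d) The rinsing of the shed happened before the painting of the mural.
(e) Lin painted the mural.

(a), (e)

(a) Entailed — the narrative places the painting before the rinsing.
(b) Not entailed — Noor rinsed the shed, not the mural; the mural belongs to the painting event.
(c) Not entailed — 'was filling' is progressive on an accomplishment; it does not entail the completed 'filled'.
(d) Not entailed — the narrative places the painting before the rinsing, not after.
(e) Entailed — dropping 'hurriedly', 'during the storm' leaves a sub-description the original still satisfies.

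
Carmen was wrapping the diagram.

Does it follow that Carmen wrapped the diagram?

no

'was wrapping' is progressive; for an accomplishment like 'wrap the diagram', it doesn't entail completion.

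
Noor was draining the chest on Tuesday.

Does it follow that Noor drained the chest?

'was draining' is progressive; for an accomplishment like 'drain the chest', it doesn't entail completion.

no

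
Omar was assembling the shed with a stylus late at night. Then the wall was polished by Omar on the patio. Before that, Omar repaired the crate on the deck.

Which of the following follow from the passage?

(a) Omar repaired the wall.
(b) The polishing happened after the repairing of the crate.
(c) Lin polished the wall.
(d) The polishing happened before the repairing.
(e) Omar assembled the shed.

(b)

(a) Not entailed — Omar repaired the crate, not the wall; the wall belongs to the polishing event.
(b) Entailed — the narrative places the repairing before the polishing.
(c) Not entailed — the passage has Omar polishing the wall, not Lin.
(d) Not entailed — the narrative places the repairing before the polishing, not after.
(e) Not entailed — 'was assembling' is progressive on an accomplishment; it does not entail the completed 'assembled'.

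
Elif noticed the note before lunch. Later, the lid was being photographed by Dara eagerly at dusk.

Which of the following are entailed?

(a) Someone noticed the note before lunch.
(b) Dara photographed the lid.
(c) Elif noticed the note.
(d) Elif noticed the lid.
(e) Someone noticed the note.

(a), (c), (e)

(a) Entailed — the original entails any weakening of itself; this just generalizes the agent.
(b) Not entailed — 'was photographing' is progressive on an accomplishment; it does not entail the completed 'photographed'.
(c) Entailed — dropping 'before lunch' leaves a sub-description the original still satisfies.
(d) Not entailed — Elif noticed the note, not the lid; the lid belongs to the photographing event.
(e) Entailed — this follows by dropping conjuncts from the noticing event's description.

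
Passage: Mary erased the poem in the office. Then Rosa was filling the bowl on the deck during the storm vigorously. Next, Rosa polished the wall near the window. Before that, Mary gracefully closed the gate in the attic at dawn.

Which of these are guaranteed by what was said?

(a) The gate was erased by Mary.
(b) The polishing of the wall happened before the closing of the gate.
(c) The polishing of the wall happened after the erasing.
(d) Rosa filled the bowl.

(a) Not entailed — Mary erased the poem, not the gate; the gate belongs to the closing event.
(b) Not entailed — the narrative places the closing before the polishing, not after.
(c) Entailed — the narrative places the erasing before the polishing.
(d) Not entailed — 'was filling' is progressive on an accomplishment; it does not entail the completed 'filled'.

(c)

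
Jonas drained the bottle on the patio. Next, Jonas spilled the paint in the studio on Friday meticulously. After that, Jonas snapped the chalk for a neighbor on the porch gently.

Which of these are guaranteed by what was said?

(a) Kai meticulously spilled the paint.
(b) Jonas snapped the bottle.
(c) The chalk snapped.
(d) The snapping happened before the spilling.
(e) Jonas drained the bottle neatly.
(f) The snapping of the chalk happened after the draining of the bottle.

(c), (f)

(a) Not entailed — the passage has Jonas spilling the paint, not Kai.
(b) Not entailed — Jonas snapped the chalk, not the bottle; the bottle belongs to the draining event.
(c) Entailed — 'Jonas snapped the chalk' is causative; it entails the inchoative 'the chalk snapped'.
(d) Not entailed — the narrative places the spilling before the snapping, not after.
(e) Not entailed — 'neatly' adds information not in the original event.
(f) Entailed — the narrative places the draining before the snapping.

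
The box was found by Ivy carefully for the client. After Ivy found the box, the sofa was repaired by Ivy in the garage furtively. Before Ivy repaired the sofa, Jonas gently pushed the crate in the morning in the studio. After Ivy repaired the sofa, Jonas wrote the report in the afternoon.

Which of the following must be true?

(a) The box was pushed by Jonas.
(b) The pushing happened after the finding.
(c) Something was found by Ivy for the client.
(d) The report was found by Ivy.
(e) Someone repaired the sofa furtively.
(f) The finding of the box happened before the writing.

(c), (e), (f)

(a) Not entailed — Jonas pushed the crate, not the box; the box belongs to the finding event.
(b) Not entailed — the narrative doesn't order the finding relative to the pushing.
(c) Entailed — dropping 'carefully' and generalizing the patient leaves a sub-description the original still satisfies.
(d) Not entailed — Ivy found the box, not the report; the report belongs to the writing event.
(e) Entailed — this follows by dropping conjuncts from the repairing event's description.
(f) Entailed — the narrative places the finding before the writing.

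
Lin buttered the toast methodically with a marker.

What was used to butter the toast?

a marker

'with a marker' marks the instrument of the buttering event.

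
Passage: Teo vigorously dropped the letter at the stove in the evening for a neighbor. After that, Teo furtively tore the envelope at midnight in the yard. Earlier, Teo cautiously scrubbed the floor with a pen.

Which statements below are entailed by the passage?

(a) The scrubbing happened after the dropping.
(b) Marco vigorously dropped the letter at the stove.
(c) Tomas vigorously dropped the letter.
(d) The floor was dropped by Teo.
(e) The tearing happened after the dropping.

(a) Not entailed — the narrative doesn't order the dropping relative to the scrubbing.
(b) Not entailed — the passage has Teo dropping the letter, not Marco.
(c) Not entailed — the passage has Teo dropping the letter, not Tomas.
(d) Not entailed — Teo dropped the letter, not the floor; the floor belongs to the scrubbing event.
(e) Entailed — the narrative places the dropping before the tearing.

(e)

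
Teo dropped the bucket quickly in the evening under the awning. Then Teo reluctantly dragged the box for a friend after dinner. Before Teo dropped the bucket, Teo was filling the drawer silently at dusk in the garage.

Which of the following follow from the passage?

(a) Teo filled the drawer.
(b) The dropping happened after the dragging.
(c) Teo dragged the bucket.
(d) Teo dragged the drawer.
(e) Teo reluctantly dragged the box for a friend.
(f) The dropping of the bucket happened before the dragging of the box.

(e), (f)

(a) Not entailed — 'was filling' is progressive on an accomplishment; it does not entail the completed 'filled'.
(b) Not entailed — the narrative places the dropping before the dragging, not after.
(c) Not entailed — Teo dragged the box, not the bucket; the bucket belongs to the dropping event.
(d) Not entailed — Teo dragged the box, not the drawer; the drawer belongs to the filling event.
(e) Entailed — this follows by dropping conjuncts from the dragging event's description.
(f) Entailed — the narrative places the dropping before the dragging.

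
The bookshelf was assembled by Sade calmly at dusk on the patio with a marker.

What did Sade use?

'with a marker' marks the instrument of the assembling event.

a marker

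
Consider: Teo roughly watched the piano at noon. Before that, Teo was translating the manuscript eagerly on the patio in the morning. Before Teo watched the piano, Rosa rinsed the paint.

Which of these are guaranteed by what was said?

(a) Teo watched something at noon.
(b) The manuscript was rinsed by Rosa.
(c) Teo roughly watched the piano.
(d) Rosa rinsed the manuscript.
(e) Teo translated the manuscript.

(a) Entailed — every conjunct here is already in the original watching event.
(b) Not entailed — Rosa rinsed the paint, not the manuscript; the manuscript belongs to the translating event.
(c) Entailed — this follows by dropping conjuncts from the watching event's description.
(d) Not entailed — Rosa rinsed the paint, not the manuscript; the manuscript belongs to the translating event.
(e) Not entailed — 'was translating' is progressive on an accomplishment; it does not entail the completed 'translated'.

(a), (c)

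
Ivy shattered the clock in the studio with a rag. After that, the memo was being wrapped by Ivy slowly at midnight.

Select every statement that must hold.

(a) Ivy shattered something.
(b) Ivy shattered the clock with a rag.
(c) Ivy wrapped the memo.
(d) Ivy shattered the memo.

(a) Entailed — every conjunct here is already in the original shattering event.
(b) Entailed — the original entails any weakening of itself; this just drops 'in the studio'.
(c) Not entailed — 'was wrapping' is progressive on an accomplishment; it does not entail the completed 'wrapped'.
(d) Not entailed — Ivy shattered the clock, not the memo; the memo belongs to the wrapping event.

(a), (b)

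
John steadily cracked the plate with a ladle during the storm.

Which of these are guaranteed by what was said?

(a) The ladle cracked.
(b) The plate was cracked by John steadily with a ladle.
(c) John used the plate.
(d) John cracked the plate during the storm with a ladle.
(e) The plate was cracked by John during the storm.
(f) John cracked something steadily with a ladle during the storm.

(b), (d), (e), (f)

(a) Not entailed — the plate is what cracked, not the ladle.
(b) Entailed — the original entails any weakening of itself; this just drops 'during the storm'.
(c) Not entailed — the plate is the patient, not an instrument — John used a ladle.
(d) Entailed — dropping 'steadily' leaves a sub-description the original still satisfies.
(e) Entailed — the original entails any weakening of itself; this just drops 'with a ladle', 'steadily'.
(f) Entailed — generalizing the patient leaves a sub-description the original still satisfies.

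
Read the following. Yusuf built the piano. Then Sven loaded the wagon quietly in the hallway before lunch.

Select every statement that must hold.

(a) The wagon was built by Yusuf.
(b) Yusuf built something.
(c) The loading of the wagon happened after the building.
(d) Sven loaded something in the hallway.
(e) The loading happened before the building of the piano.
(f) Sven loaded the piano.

(b), (c), (d)

(a) Not entailed — Yusuf built the piano, not the wagon; the wagon belongs to the loading event.
(b) Entailed — generalizing the patient leaves a sub-description the original still satisfies.
(c) Entailed — the narrative places the building before the loading.
(d) Entailed — dropping 'quietly', 'before lunch' and generalizing the patient leaves a sub-description the original still satisfies.
(e) Not entailed — the narrative places the building before the loading, not after.
(f) Not entailed — Sven loaded the wagon, not the piano; the piano belongs to the building event.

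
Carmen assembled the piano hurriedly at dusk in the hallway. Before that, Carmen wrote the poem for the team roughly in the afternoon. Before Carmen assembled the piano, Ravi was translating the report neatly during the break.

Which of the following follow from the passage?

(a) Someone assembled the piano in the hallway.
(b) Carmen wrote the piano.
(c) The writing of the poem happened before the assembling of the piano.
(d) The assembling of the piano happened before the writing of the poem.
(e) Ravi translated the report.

(a), (c)

(a) Entailed — the original entails any weakening of itself; this just drops 'at dusk', 'hurriedly' and generalizes the agent.
(b) Not entailed — Carmen wrote the poem, not the piano; the piano belongs to the assembling event.
(c) Entailed — the narrative places the writing before the assembling.
(d) Not entailed — the narrative places the writing before the assembling, not after.
(e) Not entailed — 'was translating' is progressive on an accomplishment; it does not entail the completed 'translated'.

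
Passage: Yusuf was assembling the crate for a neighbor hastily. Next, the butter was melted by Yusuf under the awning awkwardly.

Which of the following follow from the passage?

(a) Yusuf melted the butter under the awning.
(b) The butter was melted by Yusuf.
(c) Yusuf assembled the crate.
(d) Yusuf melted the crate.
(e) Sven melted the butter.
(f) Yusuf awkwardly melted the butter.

(a) Entailed — this follows by dropping conjuncts from the melting event's description.
(b) Entailed — this follows by dropping conjuncts from the melting event's description.
(c) Not entailed — 'was assembling' is progressive on an accomplishment; it does not entail the completed 'assembled'.
(d) Not entailed — Yusuf melted the butter, not the crate; the crate belongs to the assembling event.
(e) Not entailed — the passage has Yusuf melting the butter, not Sven.
(f) Entailed — this follows by dropping conjuncts from the melting event's description.

(a), (b), (f)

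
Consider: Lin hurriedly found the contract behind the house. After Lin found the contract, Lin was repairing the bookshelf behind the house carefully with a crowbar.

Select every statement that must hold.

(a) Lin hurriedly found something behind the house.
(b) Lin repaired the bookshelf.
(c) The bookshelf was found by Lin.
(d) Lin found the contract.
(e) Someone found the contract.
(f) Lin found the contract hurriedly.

(a), (d), (e), (f)

(a) Entailed — this follows by dropping conjuncts from the finding event's description.
(b) Not entailed — 'was repairing' is progressive on an accomplishment; it does not entail the completed 'repaired'.
(c) Not entailed — Lin found the contract, not the bookshelf; the bookshelf belongs to the repairing event.
(d) Entailed — dropping 'hurriedly', 'behind the house' leaves a sub-description the original still satisfies.
(e) Entailed — the original entails any weakening of itself; this just drops 'hurriedly', 'behind the house' and generalizes the agent.
(f) Entailed — this follows by dropping conjuncts from the finding event's description.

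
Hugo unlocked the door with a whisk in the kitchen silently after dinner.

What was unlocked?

'the door' marks the patient of the unlocking event.

the door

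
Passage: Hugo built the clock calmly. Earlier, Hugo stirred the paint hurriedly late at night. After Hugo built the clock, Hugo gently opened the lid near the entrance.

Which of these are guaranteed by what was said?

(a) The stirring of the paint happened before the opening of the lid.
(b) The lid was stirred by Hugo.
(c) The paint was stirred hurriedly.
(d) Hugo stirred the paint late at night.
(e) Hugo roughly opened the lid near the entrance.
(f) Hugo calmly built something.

(a), (c), (d), (f)

(a) Entailed — the narrative places the stirring before the opening.
(b) Not entailed — Hugo stirred the paint, not the lid; the lid belongs to the opening event.
(c) Entailed — this follows by dropping conjuncts from the stirring event's description.
(d) Entailed — this follows by dropping conjuncts from the stirring event's description.
(e) Not entailed — 'roughly' adds a manner not in (and inconsistent with) the original.
(f) Entailed — the original entails any weakening of itself; this just generalizes the patient.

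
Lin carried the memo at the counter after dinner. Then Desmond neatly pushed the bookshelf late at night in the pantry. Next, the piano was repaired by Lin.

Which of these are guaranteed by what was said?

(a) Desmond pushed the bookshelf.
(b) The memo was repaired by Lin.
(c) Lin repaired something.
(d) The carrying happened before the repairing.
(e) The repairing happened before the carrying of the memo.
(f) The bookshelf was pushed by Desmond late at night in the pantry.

(a) Entailed — every conjunct here is already in the original pushing event.
(b) Not entailed — Lin repaired the piano, not the memo; the memo belongs to the carrying event.
(c) Entailed — the original entails any weakening of itself; this just generalizes the patient.
(d) Entailed — the narrative places the carrying before the repairing.
(e) Not entailed — the narrative places the carrying before the repairing, not after.
(f) Entailed — the original entails any weakening of itself; this just drops 'neatly'.

(a), (c), (d), (f)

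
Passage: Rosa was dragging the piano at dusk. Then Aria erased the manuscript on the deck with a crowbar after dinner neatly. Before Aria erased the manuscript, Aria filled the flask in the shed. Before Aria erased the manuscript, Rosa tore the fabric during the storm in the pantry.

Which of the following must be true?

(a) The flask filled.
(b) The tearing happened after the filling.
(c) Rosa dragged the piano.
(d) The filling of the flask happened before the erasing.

(a), (c), (d)

(a) Entailed — 'Aria filled the flask' is causative; it entails the inchoative 'the flask filled'.
(b) Not entailed — the narrative doesn't order the filling relative to the tearing.
(c) Entailed — 'drag' is an activity; 'was dragging' entails that some dragging happened, so 'dragged' holds.
(d) Entailed — the narrative places the filling before the erasing.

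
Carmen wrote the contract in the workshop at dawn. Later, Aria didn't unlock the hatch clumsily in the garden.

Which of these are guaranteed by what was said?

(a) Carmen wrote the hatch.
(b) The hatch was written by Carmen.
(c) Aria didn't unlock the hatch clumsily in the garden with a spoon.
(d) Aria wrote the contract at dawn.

(a) Not entailed — Carmen wrote the contract, not the hatch; the hatch belongs to the unlocking event.
(b) Not entailed — Carmen wrote the contract, not the hatch; the hatch belongs to the unlocking event.
(c) Entailed — under negation, adding a further restriction is entailed: if no such unlocking event occurred, none occurred with a spoon either.
(d) Not entailed — the passage has Carmen writing the contract, not Aria.

(c)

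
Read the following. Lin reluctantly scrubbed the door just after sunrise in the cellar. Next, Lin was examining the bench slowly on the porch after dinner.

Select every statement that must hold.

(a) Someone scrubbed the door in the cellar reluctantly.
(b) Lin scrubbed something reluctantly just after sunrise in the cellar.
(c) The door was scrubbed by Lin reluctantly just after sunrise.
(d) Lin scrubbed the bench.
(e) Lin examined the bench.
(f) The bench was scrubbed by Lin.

(a) Entailed — every conjunct here is already in the original scrubbing event.
(b) Entailed — the original entails any weakening of itself; this just generalizes the patient.
(c) Entailed — dropping 'in the cellar' leaves a sub-description the original still satisfies.
(d) Not entailed — Lin scrubbed the door, not the bench; the bench belongs to the examining event.
(e) Entailed — 'examine' is an activity; 'was examining' entails that some examining happened, so 'examined' holds.
(f) Not entailed — Lin scrubbed the door, not the bench; the bench belongs to the examining event.

(a), (b), (c), (e)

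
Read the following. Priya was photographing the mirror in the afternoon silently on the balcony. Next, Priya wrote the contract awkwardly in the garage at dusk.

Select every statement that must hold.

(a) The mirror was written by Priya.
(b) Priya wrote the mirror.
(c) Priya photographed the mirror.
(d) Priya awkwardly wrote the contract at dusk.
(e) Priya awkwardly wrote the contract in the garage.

(a) Not entailed — Priya wrote the contract, not the mirror; the mirror belongs to the photographing event.
(b) Not entailed — Priya wrote the contract, not the mirror; the mirror belongs to the photographing event.
(c) Not entailed — 'was photographing' is progressive on an accomplishment; it does not entail the completed 'photographed'.
(d) Entailed — the original entails any weakening of itself; this just drops 'in the garage'.
(e) Entailed — dropping 'at dusk' leaves a sub-description the original still satisfies.

(d), (e)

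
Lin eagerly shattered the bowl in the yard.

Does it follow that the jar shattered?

no

Nothing is said about any jar; only the bowl is affected.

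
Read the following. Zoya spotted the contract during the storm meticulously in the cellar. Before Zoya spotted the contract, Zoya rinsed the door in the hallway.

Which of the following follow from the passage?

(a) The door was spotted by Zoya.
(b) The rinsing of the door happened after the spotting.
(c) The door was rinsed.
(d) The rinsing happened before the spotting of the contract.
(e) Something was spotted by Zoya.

(a) Not entailed — Zoya spotted the contract, not the door; the door belongs to the rinsing event.
(b) Not entailed — the narrative places the rinsing before the spotting, not after.
(c) Entailed — this follows by dropping conjuncts from the rinsing event's description.
(d) Entailed — the narrative places the rinsing before the spotting.
(e) Entailed — the original entails any weakening of itself; this just drops 'meticulously', 'in the cellar', 'during the storm' and generalizes the patient.

(c), (d), (e)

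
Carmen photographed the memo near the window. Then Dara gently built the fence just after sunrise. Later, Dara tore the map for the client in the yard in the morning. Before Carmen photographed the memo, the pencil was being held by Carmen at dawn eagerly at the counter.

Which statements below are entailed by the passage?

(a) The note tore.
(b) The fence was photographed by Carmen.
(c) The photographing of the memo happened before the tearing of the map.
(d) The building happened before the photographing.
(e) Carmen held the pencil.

(c), (e)

(a) Not entailed — the map is what tore, not the note.
(b) Not entailed — Carmen photographed the memo, not the fence; the fence belongs to the building event.
(c) Entailed — the narrative places the photographing before the tearing.
(d) Not entailed — the narrative places the photographing before the building, not after.
(e) Entailed — 'hold' is an activity; 'was holding' entails that some holding happened, so 'held' holds.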